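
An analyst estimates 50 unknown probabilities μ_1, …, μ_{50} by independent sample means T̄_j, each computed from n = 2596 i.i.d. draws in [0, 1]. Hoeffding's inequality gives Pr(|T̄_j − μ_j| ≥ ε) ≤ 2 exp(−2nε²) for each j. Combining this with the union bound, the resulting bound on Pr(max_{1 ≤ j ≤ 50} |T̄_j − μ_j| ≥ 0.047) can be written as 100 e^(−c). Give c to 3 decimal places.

11.469

Union bound over the 50 events: Pr(max_{1 ≤ j ≤ 50} |T̄_j − μ_j| ≥ 0.047) ≤ 50·2·exp(−2nε²) = 100 exp(−2·2596·0.047²).
So c = 2·2596·0.047² = 11.4691.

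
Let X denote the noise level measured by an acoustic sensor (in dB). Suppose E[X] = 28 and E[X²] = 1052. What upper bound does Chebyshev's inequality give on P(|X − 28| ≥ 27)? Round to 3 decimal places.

Var(X) = E[X²] − (E[X])² = 1052 − 784 = 268.
Chebyshev's inequality: P(|X − μ| ≥ t) ≤ Var(X)/t² = 268/729 = 0.3676.

0.368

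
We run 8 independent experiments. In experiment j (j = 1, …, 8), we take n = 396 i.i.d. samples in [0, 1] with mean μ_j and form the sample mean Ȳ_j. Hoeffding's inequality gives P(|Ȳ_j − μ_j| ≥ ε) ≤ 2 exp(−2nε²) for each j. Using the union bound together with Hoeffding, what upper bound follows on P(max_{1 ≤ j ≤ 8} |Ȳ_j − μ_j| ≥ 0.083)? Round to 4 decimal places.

0.0683

Per-experiment Hoeffding bound: 2·exp(−2·396·0.083²) = 2·exp(−5.45609) = 0.0085405.
Union bound over 8 events: 8·0.0085405 = 0.06832.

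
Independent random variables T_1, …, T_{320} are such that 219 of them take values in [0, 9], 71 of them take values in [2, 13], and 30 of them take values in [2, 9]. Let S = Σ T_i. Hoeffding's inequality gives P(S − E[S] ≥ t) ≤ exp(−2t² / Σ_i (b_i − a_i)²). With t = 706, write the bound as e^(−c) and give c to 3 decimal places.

35.859

Σ(b_i − a_i)² = 219·9² + 71·11² + 30·7² = 27800.
c = 2t² / 27800 = 2·706² / 27800 = 35.8587.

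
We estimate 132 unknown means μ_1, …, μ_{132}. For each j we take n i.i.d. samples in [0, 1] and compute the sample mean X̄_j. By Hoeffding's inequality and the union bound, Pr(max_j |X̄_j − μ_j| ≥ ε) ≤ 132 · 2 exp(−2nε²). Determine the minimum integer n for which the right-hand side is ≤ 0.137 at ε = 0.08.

Need 2·132·exp(−2nε²) ≤ 0.137, i.e. exp(−2nε²) ≤ 0.137/264.
So 2nε² ≥ ln(264/0.137) = 7.563723.
Hence n ≥ 7.563723/(2·0.08²) = 590.916.
The smallest integer n is 591.

591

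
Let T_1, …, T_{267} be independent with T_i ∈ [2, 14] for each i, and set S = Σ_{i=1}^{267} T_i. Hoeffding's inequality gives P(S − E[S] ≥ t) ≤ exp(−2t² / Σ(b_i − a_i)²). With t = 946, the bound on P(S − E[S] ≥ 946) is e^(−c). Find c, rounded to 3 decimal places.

46.552

Σ(b_i − a_i)² = 267·(12)² = 38448.
c = 2t²/38448 = 2·946²/38448 = 46.5520.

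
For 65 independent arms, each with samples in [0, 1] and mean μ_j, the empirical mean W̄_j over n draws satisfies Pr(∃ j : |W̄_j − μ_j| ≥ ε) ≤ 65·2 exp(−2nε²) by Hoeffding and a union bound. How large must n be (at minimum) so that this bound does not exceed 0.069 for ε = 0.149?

170

Need 2·65·exp(−2nε²) ≤ 0.069, i.e. exp(−2nε²) ≤ 0.069/130.
So 2nε² ≥ ln(130/0.069) = 7.541183.
Hence n ≥ 7.541183/(2·0.149²) = 169.839.
The smallest integer n is 170.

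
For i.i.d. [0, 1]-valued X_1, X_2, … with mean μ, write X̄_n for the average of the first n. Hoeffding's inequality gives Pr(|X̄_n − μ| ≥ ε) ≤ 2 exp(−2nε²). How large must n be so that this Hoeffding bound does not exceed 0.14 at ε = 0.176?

Require 2·exp(−2nε²) ≤ 0.14, i.e. 2nε² ≥ ln(2/0.14) = 2.659260.
So n ≥ 2.659260 / (2·0.176²) = 42.925.
The smallest integer n is 43.

43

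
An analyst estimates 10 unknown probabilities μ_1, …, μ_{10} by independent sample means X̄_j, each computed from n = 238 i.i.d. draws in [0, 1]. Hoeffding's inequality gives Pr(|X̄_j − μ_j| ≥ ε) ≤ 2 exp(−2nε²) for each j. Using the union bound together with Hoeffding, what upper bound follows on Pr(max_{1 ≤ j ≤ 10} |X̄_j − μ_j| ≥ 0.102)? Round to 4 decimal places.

Per-experiment Hoeffding bound: 2·exp(−2·238·0.102²) = 2·exp(−4.95230) = 0.014134.
Union bound over 10 events: 10·0.014134 = 0.14134.

0.1413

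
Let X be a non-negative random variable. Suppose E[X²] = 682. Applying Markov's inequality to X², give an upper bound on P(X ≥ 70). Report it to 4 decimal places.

Since X ≥ 0, the event {X ≥ 70} is the same as {X² ≥ 4900}.
Markov's inequality applied to X² gives P(X² ≥ 4900) ≤ E[X²]/4900 = 682/4900 = 0.1392.

0.1392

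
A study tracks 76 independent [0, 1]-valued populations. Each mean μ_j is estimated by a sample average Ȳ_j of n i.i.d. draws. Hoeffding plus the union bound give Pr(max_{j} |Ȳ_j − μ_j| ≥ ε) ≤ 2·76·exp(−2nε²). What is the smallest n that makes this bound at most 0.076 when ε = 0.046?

Need 2·76·exp(−2nε²) ≤ 0.076, i.e. exp(−2nε²) ≤ 0.076/152.
So 2nε² ≥ ln(152/0.076) = 7.600902.
Hence n ≥ 7.600902/(2·0.046²) = 1796.054.
The smallest integer n is 1797.

1797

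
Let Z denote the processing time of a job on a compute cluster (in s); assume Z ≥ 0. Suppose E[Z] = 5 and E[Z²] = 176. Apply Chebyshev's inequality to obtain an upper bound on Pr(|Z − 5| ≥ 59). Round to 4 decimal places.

0.0434

Var(Z) = E[Z²] − (E[Z])² = 176 − 25 = 151.
Chebyshev's inequality: Pr(|Z − μ| ≥ t) ≤ Var(Z)/t² = 151/3481 = 0.0434.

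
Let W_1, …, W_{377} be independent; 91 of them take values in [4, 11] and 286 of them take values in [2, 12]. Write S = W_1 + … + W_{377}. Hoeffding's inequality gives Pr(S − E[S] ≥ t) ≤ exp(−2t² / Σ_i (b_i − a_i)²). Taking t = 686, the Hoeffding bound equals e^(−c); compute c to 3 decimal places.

Σ(b_i − a_i)² = 91·7² + 286·10² = 33059.
c = 2t² / 33059 = 2·686² / 33059 = 28.4701.

28.470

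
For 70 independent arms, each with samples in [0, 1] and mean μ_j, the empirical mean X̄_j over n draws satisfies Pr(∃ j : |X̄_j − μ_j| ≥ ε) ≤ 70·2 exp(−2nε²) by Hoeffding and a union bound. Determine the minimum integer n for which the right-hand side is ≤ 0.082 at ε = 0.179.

117

Need 2·70·exp(−2nε²) ≤ 0.082, i.e. exp(−2nε²) ≤ 0.082/140.
So 2nε² ≥ ln(140/0.082) = 7.442678.
Hence n ≥ 7.442678/(2·0.179²) = 116.143.
The smallest integer n is 117.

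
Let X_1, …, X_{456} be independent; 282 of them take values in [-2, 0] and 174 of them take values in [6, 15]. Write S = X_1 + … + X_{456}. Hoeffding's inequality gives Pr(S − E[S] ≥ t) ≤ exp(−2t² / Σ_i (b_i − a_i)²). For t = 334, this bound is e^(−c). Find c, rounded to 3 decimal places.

14.657

Σ(b_i − a_i)² = 282·2² + 174·9² = 15222.
c = 2t² / 15222 = 2·334² / 15222 = 14.6572.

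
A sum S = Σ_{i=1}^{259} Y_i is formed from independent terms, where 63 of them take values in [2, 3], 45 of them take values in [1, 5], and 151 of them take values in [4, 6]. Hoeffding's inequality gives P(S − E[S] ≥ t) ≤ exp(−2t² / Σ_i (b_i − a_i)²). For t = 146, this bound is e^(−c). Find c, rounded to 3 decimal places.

Σ(b_i − a_i)² = 63·1² + 45·4² + 151·2² = 1387.
c = 2t² / 1387 = 2·146² / 1387 = 30.7368.

30.737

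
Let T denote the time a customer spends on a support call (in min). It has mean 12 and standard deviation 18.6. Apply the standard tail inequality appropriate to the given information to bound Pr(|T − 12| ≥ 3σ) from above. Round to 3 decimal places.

Mean and variance are known, so Chebyshev's inequality applies.
Chebyshev: Pr(|T − μ| ≥ t) ≤ Var(T)/t².
Var(T) = σ² = 18.6² = 345.96.
t = 3·18.6 = 55.8.
Bound = 345.96 / 3113.64 = 0.1111.

0.111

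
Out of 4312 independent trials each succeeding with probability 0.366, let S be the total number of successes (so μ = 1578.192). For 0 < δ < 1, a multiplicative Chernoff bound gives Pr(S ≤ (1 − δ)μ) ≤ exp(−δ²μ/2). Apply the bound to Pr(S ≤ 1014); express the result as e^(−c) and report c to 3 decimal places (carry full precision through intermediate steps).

100.847

Write 1014 = (1 − δ)μ, so δ = 1 − 1014/1578.192 = 0.3574926…
Then the exponent is δ²μ/2 = (μ − 1014)²/(2μ) = 100.847239.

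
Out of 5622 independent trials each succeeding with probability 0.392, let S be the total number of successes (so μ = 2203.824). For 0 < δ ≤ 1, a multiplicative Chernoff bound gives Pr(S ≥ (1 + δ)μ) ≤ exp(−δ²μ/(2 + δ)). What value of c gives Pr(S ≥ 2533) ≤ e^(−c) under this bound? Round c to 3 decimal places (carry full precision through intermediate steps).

22.875

Write 2533 = (1 + δ)μ, so δ = 2533/2203.824 − 1 = 0.1493658…
Then the exponent is δ²μ/(2 + δ) = (2533 − μ)² / (μ·(2 + δ)) = 22.875420.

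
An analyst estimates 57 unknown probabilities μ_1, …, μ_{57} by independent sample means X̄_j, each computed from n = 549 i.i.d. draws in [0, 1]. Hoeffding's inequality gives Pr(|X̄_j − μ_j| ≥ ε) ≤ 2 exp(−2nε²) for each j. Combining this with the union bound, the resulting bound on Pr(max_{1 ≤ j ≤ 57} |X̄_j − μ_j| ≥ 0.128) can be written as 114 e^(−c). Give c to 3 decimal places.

Union bound over the 57 events: Pr(max_{1 ≤ j ≤ 57} |X̄_j − μ_j| ≥ 0.128) ≤ 57·2·exp(−2nε²) = 114 exp(−2·549·0.128²).
So c = 2·549·0.128² = 17.9896.

17.990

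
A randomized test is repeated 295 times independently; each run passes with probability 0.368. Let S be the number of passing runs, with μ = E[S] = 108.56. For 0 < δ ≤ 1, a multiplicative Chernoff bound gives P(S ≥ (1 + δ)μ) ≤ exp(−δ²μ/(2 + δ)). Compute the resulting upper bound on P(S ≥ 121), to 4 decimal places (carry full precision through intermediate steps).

0.5096

Write 121 = (1 + δ)μ, so δ = 121/108.56 − 1 = 0.114591…
Then the exponent is δ²μ/(2 + δ) = (121 − μ)² / (μ·(2 + δ)) = 0.674131.
Bound = exp(−0.674131) = 0.50960.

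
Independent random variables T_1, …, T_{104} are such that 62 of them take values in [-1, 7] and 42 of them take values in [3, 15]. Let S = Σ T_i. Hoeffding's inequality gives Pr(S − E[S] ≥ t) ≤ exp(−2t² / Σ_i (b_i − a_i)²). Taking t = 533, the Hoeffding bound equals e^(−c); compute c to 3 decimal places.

Σ(b_i − a_i)² = 62·8² + 42·12² = 10016.
c = 2t² / 10016 = 2·533² / 10016 = 56.7270.

56.727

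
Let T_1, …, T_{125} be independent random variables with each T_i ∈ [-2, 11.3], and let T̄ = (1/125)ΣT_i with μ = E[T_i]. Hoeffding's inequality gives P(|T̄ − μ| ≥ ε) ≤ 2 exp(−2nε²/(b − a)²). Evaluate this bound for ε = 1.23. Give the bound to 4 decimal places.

0.2357

Exponent: 2nε²/(b − a)² = 2·125·1.23² / 13.3² = 2.13819.
Bound = 2·exp(−2.13819) = 0.23574.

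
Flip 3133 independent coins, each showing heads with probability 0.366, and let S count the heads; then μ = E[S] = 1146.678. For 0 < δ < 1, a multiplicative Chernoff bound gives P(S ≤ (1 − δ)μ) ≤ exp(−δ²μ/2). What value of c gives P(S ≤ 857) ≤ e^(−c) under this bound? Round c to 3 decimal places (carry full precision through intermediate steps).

36.590

Write 857 = (1 − δ)μ, so δ = 1 − 857/1146.678 = 0.2526237…
Then the exponent is δ²μ/2 = (μ − 857)²/(2μ) = 36.589759.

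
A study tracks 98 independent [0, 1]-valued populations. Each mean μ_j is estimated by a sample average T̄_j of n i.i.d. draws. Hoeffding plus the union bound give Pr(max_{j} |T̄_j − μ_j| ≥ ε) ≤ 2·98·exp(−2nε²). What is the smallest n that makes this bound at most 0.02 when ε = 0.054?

1576

Need 2·98·exp(−2nε²) ≤ 0.02, i.e. exp(−2nε²) ≤ 0.02/196.
So 2nε² ≥ ln(196/0.02) = 9.190138.
Hence n ≥ 9.190138/(2·0.054²) = 1575.812.
The smallest integer n is 1576.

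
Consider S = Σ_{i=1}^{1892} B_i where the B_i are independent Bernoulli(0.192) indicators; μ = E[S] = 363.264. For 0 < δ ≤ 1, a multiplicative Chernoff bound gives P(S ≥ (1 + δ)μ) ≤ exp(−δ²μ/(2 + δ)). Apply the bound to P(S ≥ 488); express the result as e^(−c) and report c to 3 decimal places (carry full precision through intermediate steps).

18.278

Write 488 = (1 + δ)μ, so δ = 488/363.264 − 1 = 0.3433756…
Then the exponent is δ²μ/(2 + δ) = (488 − μ)² / (μ·(2 + δ)) = 18.277608.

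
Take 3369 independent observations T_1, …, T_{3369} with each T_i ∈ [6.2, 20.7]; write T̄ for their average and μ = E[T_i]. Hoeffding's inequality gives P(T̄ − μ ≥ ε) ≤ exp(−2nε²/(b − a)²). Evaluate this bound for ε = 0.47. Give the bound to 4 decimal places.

0.0008

Exponent: 2nε²/(b − a)² = 2·3369·0.47² / 14.5² = 7.07931.
Bound = exp(−7.07931) = 0.00084.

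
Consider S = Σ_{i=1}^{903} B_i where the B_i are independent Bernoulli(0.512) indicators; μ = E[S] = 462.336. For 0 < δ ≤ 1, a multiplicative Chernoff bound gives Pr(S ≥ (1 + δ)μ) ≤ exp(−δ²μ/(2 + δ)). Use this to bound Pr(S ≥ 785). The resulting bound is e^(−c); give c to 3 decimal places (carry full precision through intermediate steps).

Write 785 = (1 + δ)μ, so δ = 785/462.336 − 1 = 0.6978994…
Then the exponent is δ²μ/(2 + δ) = (785 − μ)² / (μ·(2 + δ)) = 83.467532.

83.468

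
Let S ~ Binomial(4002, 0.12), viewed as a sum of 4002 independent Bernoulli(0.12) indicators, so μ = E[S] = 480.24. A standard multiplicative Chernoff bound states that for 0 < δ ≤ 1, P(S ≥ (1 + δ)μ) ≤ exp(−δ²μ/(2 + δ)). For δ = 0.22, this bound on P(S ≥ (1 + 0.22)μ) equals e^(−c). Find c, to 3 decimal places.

c = δ²μ/(2 + δ) = 0.22²·480.24/(2 + 0.22) = 10.4701.

10.470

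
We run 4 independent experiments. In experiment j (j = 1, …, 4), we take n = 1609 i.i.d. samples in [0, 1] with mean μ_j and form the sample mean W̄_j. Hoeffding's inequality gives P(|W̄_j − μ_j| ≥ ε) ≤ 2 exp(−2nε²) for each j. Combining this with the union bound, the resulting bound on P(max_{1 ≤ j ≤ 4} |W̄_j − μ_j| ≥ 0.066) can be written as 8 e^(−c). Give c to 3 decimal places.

14.018

Union bound over the 4 events: P(max_{1 ≤ j ≤ 4} |W̄_j − μ_j| ≥ 0.066) ≤ 4·2·exp(−2nε²) = 8 exp(−2·1609·0.066²).
So c = 2·1609·0.066² = 14.0176.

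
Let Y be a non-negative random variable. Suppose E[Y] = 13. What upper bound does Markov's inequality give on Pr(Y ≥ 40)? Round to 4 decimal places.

Markov's inequality: for a non-negative random variable, Pr(Y ≥ a) ≤ E[Y]/a.
Here E[Y] = 13 and a = 40, so the bound is 13/40 = 0.3250.

0.3250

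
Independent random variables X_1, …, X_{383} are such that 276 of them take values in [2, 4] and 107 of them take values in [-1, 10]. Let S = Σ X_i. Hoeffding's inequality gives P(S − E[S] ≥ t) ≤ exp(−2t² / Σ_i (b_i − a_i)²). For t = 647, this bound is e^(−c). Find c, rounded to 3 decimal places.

Σ(b_i − a_i)² = 276·2² + 107·11² = 14051.
c = 2t² / 14051 = 2·647² / 14051 = 59.5842.

59.584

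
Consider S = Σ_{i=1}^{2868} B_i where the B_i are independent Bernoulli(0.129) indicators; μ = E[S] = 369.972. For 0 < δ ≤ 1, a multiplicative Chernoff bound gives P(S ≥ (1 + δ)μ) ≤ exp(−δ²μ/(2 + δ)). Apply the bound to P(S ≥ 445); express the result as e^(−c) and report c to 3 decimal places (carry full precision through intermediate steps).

6.907

Write 445 = (1 + δ)μ, so δ = 445/369.972 − 1 = 0.2027937…
Then the exponent is δ²μ/(2 + δ) = (445 − μ)² / (μ·(2 + δ)) = 6.907232.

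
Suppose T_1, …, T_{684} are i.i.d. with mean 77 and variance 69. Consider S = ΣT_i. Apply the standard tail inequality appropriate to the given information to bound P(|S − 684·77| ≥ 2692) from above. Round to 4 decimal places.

0.0065

With mean and variance of each term known, Chebyshev's inequality bounds the deviation of the sum (or sample mean).
Var(S) = n·Var(T_i) = 684·69 = 47196.
Chebyshev: P(|S − 684·77| ≥ 2692) ≤ Var(S)/2692² = 47196/7246864 = 0.0065.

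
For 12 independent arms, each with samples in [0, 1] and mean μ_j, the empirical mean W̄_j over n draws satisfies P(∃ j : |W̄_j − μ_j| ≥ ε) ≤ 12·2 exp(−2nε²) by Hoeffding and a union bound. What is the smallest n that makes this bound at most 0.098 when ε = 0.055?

Need 2·12·exp(−2nε²) ≤ 0.098, i.e. exp(−2nε²) ≤ 0.098/24.
So 2nε² ≥ ln(24/0.098) = 5.500842.
Hence n ≥ 5.500842/(2·0.055²) = 909.230.
The smallest integer n is 910.

910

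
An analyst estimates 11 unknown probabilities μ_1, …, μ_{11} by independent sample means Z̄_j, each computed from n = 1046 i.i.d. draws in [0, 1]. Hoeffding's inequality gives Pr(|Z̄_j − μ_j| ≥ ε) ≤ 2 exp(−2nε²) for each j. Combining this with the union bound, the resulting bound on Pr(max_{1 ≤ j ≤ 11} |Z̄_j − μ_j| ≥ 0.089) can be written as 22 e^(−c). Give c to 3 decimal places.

Union bound over the 11 events: Pr(max_{1 ≤ j ≤ 11} |Z̄_j − μ_j| ≥ 0.089) ≤ 11·2·exp(−2nε²) = 22 exp(−2·1046·0.089²).
So c = 2·1046·0.089² = 16.5707.

16.571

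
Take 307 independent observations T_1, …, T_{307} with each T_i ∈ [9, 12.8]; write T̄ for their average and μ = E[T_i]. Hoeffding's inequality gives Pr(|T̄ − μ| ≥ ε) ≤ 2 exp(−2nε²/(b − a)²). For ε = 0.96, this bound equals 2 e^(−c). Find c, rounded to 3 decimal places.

39.187

c = 2nε²/(b − a)² = 2·307·0.96² / 3.8² = 39.1871.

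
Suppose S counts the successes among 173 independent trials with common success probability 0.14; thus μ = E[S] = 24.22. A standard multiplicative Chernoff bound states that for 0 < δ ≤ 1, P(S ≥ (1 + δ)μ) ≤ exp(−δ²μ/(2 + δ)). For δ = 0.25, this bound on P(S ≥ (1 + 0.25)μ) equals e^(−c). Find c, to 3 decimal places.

0.673

c = δ²μ/(2 + δ) = 0.25²·24.22/(2 + 0.25) = 0.6728.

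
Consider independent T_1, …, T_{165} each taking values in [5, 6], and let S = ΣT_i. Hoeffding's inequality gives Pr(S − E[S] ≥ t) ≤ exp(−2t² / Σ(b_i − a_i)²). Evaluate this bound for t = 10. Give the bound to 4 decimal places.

0.2976

Σ(b_i − a_i)² = 165·(1)² = 165.
Exponent = 2·10²/165 = 1.2121.
Bound = exp(−1.2121) = 0.29757.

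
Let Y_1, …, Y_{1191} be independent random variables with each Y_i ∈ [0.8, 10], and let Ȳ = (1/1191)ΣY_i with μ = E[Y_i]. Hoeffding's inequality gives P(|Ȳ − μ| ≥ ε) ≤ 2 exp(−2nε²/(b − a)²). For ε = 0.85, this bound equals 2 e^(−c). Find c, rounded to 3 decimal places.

20.333

c = 2nε²/(b − a)² = 2·1191·0.85² / 9.2² = 20.3331.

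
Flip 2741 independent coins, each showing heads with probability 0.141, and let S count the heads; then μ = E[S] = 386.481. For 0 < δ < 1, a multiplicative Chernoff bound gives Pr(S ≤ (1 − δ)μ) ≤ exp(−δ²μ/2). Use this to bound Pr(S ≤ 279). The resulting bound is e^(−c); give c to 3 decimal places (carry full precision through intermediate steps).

Write 279 = (1 − δ)μ, so δ = 1 − 279/386.481 = 0.2781016…
Then the exponent is δ²μ/2 = (μ − 279)²/(2μ) = 14.945321.

14.945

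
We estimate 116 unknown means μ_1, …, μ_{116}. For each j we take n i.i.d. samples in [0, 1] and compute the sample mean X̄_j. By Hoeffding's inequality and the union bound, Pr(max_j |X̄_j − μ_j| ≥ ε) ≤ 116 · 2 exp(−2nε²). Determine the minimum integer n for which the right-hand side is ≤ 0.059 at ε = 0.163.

Need 2·116·exp(−2nε²) ≤ 0.059, i.e. exp(−2nε²) ≤ 0.059/232.
So 2nε² ≥ ln(232/0.059) = 8.276955.
Hence n ≥ 8.276955/(2·0.163²) = 155.763.
The smallest integer n is 156.

156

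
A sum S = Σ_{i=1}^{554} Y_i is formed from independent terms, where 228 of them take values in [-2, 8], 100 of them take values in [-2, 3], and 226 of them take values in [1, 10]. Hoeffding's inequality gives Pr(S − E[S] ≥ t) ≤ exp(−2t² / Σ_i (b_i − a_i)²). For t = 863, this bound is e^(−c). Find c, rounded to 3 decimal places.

34.159

Σ(b_i − a_i)² = 228·10² + 100·5² + 226·9² = 43606.
c = 2t² / 43606 = 2·863² / 43606 = 34.1590.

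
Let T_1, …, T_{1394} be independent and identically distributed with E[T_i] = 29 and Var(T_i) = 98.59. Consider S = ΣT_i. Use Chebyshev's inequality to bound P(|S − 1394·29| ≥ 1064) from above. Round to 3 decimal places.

0.121

Var(S) = n·Var(T_i) = 1394·98.59 = 137434.46.
Chebyshev: P(|S − 1394·29| ≥ 1064) ≤ Var(S)/1064² = 137434.46/1132096 = 0.1214.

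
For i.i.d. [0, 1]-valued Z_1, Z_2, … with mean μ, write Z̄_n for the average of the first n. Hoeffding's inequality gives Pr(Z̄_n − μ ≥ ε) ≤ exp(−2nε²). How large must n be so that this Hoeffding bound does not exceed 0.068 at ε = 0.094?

Require exp(−2nε²) ≤ 0.068, i.e. 2nε² ≥ ln(1/0.068) = 2.688248.
So n ≥ 2.688248 / (2·0.094²) = 152.119.
The smallest integer n is 153.

153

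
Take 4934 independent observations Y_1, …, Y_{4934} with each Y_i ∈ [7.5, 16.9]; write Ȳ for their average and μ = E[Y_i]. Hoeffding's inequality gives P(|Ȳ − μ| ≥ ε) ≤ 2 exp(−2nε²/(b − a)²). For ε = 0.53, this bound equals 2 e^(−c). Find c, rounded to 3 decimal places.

31.371

c = 2nε²/(b − a)² = 2·4934·0.53² / 9.4² = 31.3708.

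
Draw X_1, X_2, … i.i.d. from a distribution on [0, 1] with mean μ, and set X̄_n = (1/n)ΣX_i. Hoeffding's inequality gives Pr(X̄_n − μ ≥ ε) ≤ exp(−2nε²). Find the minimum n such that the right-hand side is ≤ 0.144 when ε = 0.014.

Require exp(−2nε²) ≤ 0.144, i.e. 2nε² ≥ ln(1/0.144) = 1.937942.
So n ≥ 1.937942 / (2·0.014²) = 4943.730.
The smallest integer n is 4944.

4944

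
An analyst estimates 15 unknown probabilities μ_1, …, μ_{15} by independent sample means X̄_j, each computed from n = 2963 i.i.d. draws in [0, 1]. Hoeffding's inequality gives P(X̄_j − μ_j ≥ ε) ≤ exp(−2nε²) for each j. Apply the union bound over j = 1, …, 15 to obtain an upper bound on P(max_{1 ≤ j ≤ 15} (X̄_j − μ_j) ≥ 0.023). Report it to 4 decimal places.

0.6526

Per-experiment Hoeffding bound: exp(−2·2963·0.023²) = exp(−3.13485) = 0.043506.
Union bound over 15 events: 15·0.043506 = 0.65259.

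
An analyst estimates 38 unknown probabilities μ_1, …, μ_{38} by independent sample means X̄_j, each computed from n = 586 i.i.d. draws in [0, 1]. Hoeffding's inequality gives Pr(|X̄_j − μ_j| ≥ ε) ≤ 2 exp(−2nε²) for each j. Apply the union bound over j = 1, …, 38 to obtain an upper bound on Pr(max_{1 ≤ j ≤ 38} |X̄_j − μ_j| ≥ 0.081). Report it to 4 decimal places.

0.0348

Per-experiment Hoeffding bound: 2·exp(−2·586·0.081²) = 2·exp(−7.68949) = 0.00091522.
Union bound over 38 events: 38·0.00091522 = 0.03478.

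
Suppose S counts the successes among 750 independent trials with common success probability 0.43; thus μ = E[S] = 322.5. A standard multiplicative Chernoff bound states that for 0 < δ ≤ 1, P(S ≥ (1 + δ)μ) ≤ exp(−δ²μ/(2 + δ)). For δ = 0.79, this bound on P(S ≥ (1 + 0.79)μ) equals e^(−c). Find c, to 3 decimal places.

72.141

c = δ²μ/(2 + δ) = 0.79²·322.5/(2 + 0.79) = 72.1406.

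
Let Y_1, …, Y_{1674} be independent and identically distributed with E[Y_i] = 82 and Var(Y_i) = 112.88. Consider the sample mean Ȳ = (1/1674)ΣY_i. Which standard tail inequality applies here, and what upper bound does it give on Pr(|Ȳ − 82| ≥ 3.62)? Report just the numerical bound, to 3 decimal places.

0.005

With mean and variance of each term known, Chebyshev's inequality bounds the deviation of the sum (or sample mean).
Var(Ȳ) = Var(Y_i)/n = 112.88/1674 = 0.067431.
Chebyshev: Pr(|Ȳ − 82| ≥ 3.62) ≤ Var(Ȳ)/(3.62)² = 112.88/(1674·3.62²) = 0.0051.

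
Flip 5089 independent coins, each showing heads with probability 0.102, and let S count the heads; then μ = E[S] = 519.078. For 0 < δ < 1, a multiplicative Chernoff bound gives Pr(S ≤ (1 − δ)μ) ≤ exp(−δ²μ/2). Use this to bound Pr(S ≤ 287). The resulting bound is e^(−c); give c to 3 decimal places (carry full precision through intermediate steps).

Write 287 = (1 − δ)μ, so δ = 1 − 287/519.078 = 0.4470966…
Then the exponent is δ²μ/2 = (μ − 287)²/(2μ) = 51.880640.

51.881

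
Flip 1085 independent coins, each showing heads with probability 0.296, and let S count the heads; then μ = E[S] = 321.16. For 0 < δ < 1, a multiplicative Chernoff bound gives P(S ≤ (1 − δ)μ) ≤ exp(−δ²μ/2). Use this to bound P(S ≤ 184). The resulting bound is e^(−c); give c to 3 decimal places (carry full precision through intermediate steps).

Write 184 = (1 − δ)μ, so δ = 1 − 184/321.16 = 0.4270768…
Then the exponent is δ²μ/2 = (μ − 184)²/(2μ) = 29.288930.

29.289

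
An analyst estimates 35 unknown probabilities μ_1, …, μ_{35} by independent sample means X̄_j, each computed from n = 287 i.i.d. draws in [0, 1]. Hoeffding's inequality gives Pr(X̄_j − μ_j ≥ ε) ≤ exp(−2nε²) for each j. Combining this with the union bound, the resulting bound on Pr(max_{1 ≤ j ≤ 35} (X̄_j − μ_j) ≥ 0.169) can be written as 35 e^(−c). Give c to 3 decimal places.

Union bound over the 35 events: Pr(max_{1 ≤ j ≤ 35} (X̄_j − μ_j) ≥ 0.169) ≤ 35·exp(−2nε²) = 35 exp(−2·287·0.169²).
So c = 2·287·0.169² = 16.3940.

16.394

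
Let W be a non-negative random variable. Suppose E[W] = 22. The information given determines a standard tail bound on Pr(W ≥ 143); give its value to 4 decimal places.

0.1538

Only the mean of a non-negative variable is known, so Markov's inequality is the applicable tail bound.
Markov's inequality: for a non-negative random variable, Pr(W ≥ a) ≤ E[W]/a.
Here E[W] = 22 and a = 143, so the bound is 22/143 = 0.1538.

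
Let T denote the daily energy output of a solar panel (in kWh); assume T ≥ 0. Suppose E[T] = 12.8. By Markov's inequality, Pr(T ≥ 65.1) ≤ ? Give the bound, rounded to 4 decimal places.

Markov's inequality: for a non-negative random variable, Pr(T ≥ a) ≤ E[T]/a.
Here E[T] = 12.8 and a = 65.1, so the bound is 12.8/65.1 = 0.1966.

0.1966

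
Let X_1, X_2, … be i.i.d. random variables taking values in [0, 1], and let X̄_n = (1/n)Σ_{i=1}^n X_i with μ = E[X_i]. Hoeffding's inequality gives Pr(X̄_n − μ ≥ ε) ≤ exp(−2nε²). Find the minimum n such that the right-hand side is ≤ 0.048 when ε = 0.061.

Require exp(−2nε²) ≤ 0.048, i.e. 2nε² ≥ ln(1/0.048) = 3.036554.
So n ≥ 3.036554 / (2·0.061²) = 408.029.
The smallest integer n is 409.

409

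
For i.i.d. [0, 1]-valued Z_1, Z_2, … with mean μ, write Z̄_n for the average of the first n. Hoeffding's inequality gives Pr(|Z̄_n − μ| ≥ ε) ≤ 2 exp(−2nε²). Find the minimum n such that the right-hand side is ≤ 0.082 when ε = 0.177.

51

Require 2·exp(−2nε²) ≤ 0.082, i.e. 2nε² ≥ ln(2/0.082) = 3.194183.
So n ≥ 3.194183 / (2·0.177²) = 50.978.
The smallest integer n is 51.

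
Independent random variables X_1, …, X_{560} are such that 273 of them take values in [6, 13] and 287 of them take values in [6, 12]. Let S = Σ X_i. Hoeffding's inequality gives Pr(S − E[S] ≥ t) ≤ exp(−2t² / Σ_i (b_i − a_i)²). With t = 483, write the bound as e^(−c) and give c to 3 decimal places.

Σ(b_i − a_i)² = 273·7² + 287·6² = 23709.
c = 2t² / 23709 = 2·483² / 23709 = 19.6794.

19.679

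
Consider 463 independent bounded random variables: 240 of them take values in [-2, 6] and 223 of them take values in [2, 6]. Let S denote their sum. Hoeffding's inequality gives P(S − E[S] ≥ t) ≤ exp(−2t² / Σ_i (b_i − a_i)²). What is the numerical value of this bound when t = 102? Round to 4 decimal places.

Σ(b_i − a_i)² = 240·8² + 223·4² = 18928.
Exponent = 2·102² / 18928 = 1.09932.
Bound = exp(−1.09932) = 0.33310.

0.3331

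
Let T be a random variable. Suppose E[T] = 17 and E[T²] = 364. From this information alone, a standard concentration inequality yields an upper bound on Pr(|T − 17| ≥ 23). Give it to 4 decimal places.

The first two moments determine the variance, so Chebyshev's inequality is the sharpest standard bound available.
Var(T) = E[T²] − (E[T])² = 364 − 289 = 75.
Chebyshev's inequality: Pr(|T − μ| ≥ t) ≤ Var(T)/t² = 75/529 = 0.1418.

0.1418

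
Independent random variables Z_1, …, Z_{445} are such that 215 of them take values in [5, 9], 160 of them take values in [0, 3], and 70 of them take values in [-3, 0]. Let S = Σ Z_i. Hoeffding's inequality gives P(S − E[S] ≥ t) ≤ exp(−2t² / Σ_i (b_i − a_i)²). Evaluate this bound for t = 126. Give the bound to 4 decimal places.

0.0031

Σ(b_i − a_i)² = 215·4² + 160·3² + 70·3² = 5510.
Exponent = 2·126² / 5510 = 5.76261.
Bound = exp(−5.76261) = 0.00314.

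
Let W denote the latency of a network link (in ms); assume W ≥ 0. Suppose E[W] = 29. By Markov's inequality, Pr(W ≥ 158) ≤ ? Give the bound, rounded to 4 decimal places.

Markov's inequality: for a non-negative random variable, Pr(W ≥ a) ≤ E[W]/a.
Here E[W] = 29 and a = 158, so the bound is 29/158 = 0.1835.

0.1835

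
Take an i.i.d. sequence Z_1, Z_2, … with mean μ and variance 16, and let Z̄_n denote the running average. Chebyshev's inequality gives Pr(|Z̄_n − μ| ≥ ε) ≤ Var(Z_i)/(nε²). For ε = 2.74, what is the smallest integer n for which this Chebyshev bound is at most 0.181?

12

Require 16/(n·2.74²) ≤ 0.181, i.e. n ≥ 16/(0.181·2.74²) = 11.774.
The smallest integer n is 12.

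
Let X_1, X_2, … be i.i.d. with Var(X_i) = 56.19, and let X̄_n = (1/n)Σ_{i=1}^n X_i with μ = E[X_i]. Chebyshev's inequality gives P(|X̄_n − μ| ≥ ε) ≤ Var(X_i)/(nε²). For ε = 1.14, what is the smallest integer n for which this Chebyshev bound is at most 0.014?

3089

Require 56.19/(n·1.14²) ≤ 0.014, i.e. n ≥ 56.19/(0.014·1.14²) = 3088.313.
The smallest integer n is 3089.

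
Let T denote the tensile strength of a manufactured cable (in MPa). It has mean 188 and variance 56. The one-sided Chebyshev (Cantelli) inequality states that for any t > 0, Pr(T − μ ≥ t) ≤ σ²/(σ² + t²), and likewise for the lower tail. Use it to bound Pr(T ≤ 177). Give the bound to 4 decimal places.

Here σ² = 56 and t = 11, so σ² + t² = 177.
Cantelli's bound: 56/177 = 0.3164.

0.3164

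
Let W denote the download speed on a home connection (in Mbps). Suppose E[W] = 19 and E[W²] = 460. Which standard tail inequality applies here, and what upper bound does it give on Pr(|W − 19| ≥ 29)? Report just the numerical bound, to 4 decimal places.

0.1177

The first two moments determine the variance, so Chebyshev's inequality is the sharpest standard bound available.
Var(W) = E[W²] − (E[W])² = 460 − 361 = 99.
Chebyshev's inequality: Pr(|W − μ| ≥ t) ≤ Var(W)/t² = 99/841 = 0.1177.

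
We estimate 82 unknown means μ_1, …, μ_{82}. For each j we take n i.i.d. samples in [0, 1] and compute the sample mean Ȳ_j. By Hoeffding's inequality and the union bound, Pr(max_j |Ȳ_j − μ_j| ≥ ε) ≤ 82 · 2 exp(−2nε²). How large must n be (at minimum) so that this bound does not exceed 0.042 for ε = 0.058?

Need 2·82·exp(−2nε²) ≤ 0.042, i.e. exp(−2nε²) ≤ 0.042/164.
So 2nε² ≥ ln(164/0.042) = 8.269952.
Hence n ≥ 8.269952/(2·0.058²) = 1229.184.
The smallest integer n is 1230.

1230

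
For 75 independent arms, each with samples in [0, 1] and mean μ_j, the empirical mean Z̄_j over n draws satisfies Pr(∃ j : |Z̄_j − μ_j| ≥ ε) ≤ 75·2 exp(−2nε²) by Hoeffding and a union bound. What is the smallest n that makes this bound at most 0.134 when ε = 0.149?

159

Need 2·75·exp(−2nε²) ≤ 0.134, i.e. exp(−2nε²) ≤ 0.134/150.
So 2nε² ≥ ln(150/0.134) = 7.020551.
Hence n ≥ 7.020551/(2·0.149²) = 158.113.
The smallest integer n is 159.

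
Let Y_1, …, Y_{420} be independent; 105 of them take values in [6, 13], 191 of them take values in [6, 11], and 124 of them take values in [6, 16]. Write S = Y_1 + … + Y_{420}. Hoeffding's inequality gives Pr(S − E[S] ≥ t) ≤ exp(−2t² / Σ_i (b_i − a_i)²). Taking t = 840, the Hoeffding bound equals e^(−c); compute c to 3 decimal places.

Σ(b_i − a_i)² = 105·7² + 191·5² + 124·10² = 22320.
c = 2t² / 22320 = 2·840² / 22320 = 63.2258.

63.226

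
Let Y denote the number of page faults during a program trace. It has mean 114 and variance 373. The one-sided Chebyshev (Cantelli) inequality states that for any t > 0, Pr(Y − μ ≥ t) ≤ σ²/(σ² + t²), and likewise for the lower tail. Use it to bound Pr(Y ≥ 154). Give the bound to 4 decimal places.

0.1891

Here σ² = 373 and t = 40, so σ² + t² = 1973.
Cantelli's bound: 373/1973 = 0.1891.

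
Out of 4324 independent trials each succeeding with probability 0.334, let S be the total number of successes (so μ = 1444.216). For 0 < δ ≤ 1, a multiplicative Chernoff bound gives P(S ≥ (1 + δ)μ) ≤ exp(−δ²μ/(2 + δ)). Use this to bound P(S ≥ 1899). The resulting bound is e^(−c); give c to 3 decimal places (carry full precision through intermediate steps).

61.865

Write 1899 = (1 + δ)μ, so δ = 1899/1444.216 − 1 = 0.3149003…
Then the exponent is δ²μ/(2 + δ) = (1899 − μ)² / (μ·(2 + δ)) = 61.865128.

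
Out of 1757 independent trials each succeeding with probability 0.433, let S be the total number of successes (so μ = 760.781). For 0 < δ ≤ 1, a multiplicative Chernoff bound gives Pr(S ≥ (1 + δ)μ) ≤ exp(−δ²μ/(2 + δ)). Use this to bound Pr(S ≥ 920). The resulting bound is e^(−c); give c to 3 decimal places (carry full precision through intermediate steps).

Write 920 = (1 + δ)μ, so δ = 920/760.781 − 1 = 0.2092836…
Then the exponent is δ²μ/(2 + δ) = (920 − μ)² / (μ·(2 + δ)) = 15.082685.

15.083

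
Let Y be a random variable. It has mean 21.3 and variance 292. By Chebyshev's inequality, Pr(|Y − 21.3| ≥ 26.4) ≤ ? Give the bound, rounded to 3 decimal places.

Chebyshev: Pr(|Y − μ| ≥ t) ≤ Var(Y)/t².
Bound = 292 / 696.96 = 0.4190.

0.419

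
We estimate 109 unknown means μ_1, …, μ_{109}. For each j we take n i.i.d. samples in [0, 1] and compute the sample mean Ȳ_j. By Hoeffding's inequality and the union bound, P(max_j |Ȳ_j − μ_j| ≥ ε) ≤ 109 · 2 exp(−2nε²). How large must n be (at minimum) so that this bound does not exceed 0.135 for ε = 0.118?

Need 2·109·exp(−2nε²) ≤ 0.135, i.e. exp(−2nε²) ≤ 0.135/218.
So 2nε² ≥ ln(218/0.135) = 7.386976.
Hence n ≥ 7.386976/(2·0.118²) = 265.261.
The smallest integer n is 266.

266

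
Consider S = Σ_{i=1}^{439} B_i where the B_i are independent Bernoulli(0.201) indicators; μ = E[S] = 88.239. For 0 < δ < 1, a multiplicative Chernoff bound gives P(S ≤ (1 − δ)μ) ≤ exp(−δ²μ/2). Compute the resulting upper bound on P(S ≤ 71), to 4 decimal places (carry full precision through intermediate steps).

0.1856

Write 71 = (1 − δ)μ, so δ = 1 − 71/88.239 = 0.1953671…
Then the exponent is δ²μ/2 = (μ − 71)²/(2μ) = 1.683967.
Bound = exp(−1.683967) = 0.18564.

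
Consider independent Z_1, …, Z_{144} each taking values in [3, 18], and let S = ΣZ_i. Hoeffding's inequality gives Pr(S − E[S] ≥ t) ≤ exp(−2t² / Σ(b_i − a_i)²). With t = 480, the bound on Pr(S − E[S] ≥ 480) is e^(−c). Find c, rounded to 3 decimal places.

14.222

Σ(b_i − a_i)² = 144·(15)² = 32400.
c = 2t²/32400 = 2·480²/32400 = 14.2222.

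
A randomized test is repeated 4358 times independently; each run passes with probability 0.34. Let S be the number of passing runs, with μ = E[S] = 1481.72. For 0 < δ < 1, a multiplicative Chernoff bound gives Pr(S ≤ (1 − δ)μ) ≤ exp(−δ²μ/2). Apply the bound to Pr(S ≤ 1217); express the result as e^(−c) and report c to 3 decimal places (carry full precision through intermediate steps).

23.647

Write 1217 = (1 − δ)μ, so δ = 1 − 1217/1481.72 = 0.1786572…
Then the exponent is δ²μ/2 = (μ − 1217)²/(2μ) = 23.647072.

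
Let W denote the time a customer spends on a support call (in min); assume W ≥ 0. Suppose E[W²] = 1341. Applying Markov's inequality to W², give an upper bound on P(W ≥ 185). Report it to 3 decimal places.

Since W ≥ 0, the event {W ≥ 185} is the same as {W² ≥ 34225}.
Markov's inequality applied to W² gives P(W² ≥ 34225) ≤ E[W²]/34225 = 1341/34225 = 0.0392.

0.039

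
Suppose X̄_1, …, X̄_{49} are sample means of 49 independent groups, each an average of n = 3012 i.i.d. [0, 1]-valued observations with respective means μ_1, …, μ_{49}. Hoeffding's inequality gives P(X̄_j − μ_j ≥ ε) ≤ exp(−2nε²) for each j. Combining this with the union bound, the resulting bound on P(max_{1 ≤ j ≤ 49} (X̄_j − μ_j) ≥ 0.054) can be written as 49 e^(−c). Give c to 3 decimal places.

Union bound over the 49 events: P(max_{1 ≤ j ≤ 49} (X̄_j − μ_j) ≥ 0.054) ≤ 49·exp(−2nε²) = 49 exp(−2·3012·0.054²).
So c = 2·3012·0.054² = 17.5660.

17.566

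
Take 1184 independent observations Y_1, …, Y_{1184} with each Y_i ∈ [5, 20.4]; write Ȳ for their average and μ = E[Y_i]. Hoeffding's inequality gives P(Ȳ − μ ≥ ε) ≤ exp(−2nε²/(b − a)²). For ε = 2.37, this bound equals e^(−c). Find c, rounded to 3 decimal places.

56.084

c = 2nε²/(b − a)² = 2·1184·2.37² / 15.4² = 56.0837.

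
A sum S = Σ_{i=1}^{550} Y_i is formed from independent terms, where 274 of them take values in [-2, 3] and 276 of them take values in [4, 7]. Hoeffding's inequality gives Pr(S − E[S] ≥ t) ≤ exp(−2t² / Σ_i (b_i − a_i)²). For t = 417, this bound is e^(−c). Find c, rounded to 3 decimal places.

Σ(b_i − a_i)² = 274·5² + 276·3² = 9334.
c = 2t² / 9334 = 2·417² / 9334 = 37.2593.

37.259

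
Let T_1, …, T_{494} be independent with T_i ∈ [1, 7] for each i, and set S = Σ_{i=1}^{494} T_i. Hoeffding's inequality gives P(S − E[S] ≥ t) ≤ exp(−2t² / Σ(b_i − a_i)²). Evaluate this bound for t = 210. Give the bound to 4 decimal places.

Σ(b_i − a_i)² = 494·(6)² = 17784.
Exponent = 2·210²/17784 = 4.9595.
Bound = exp(−4.9595) = 0.00702.

0.0070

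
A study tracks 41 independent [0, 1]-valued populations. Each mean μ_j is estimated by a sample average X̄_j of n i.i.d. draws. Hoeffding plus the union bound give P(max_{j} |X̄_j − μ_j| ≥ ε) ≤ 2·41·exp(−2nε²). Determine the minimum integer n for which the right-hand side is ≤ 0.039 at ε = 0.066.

879

Need 2·41·exp(−2nε²) ≤ 0.039, i.e. exp(−2nε²) ≤ 0.039/82.
So 2nε² ≥ ln(82/0.039) = 7.650913.
Hence n ≥ 7.650913/(2·0.066²) = 878.204.
The smallest integer n is 879.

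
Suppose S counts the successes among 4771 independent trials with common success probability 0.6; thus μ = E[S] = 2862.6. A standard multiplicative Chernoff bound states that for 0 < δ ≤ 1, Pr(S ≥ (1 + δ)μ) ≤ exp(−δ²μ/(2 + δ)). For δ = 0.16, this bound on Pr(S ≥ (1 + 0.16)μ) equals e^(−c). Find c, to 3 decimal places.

c = δ²μ/(2 + δ) = 0.16²·2862.6/(2 + 0.16) = 33.9271.

33.927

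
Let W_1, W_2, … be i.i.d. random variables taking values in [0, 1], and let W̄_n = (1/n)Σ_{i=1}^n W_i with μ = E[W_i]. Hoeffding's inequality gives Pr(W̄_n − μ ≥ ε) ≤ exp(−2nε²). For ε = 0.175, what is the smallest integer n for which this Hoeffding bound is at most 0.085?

41

Require exp(−2nε²) ≤ 0.085, i.e. 2nε² ≥ ln(1/0.085) = 2.465104.
So n ≥ 2.465104 / (2·0.175²) = 40.247.
The smallest integer n is 41.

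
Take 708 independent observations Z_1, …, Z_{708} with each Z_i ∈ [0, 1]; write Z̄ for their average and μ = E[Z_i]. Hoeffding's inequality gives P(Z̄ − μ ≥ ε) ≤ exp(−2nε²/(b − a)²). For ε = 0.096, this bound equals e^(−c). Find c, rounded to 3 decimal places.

c = 2nε²/(b − a)² = 2·708·0.096² / 1² = 13.0499.

13.050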